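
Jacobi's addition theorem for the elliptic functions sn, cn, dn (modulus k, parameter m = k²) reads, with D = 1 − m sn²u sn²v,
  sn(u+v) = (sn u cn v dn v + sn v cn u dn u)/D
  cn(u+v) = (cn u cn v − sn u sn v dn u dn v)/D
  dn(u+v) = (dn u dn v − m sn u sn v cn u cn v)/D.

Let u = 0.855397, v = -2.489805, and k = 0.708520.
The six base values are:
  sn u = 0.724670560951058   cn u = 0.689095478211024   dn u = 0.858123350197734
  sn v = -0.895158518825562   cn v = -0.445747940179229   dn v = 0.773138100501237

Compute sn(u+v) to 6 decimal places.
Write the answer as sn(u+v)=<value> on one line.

sn(u+v)=-0.987724

m = k² = 0.5020005904
D = 1 − m·sn²u·sn²v = 0.7887555227191979
sn(u+v) = (sn u·cn v·dn v + sn v·cn u·dn u)/D = -0.7790725065922954/0.7887555227191979 = -0.987723678823166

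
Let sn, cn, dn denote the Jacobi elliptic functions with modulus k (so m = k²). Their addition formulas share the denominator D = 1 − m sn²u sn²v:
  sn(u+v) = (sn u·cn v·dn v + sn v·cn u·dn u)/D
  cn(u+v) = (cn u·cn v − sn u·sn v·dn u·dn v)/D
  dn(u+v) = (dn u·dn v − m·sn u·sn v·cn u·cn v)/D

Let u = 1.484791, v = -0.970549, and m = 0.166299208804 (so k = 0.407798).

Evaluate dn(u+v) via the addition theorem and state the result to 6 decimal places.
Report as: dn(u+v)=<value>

dn(u+v)=0.979935

sn u = 0.9895672979935496, cn u = 0.1440713807171482, dn u = 0.914960431470915
sn v = -0.8131984079886714, cn v = 0.5819865541786085, dn v = 0.9434128055579386
m = k² = 0.166299208804
D = 1 − m·sn²u·sn²v = 0.8923103681852806
dn(u+v) = (dn u·dn v − m·sn u·sn v·cn u·cn v)/D = 0.8744061588310914/0.8923103681852806 = 0.9799349979642156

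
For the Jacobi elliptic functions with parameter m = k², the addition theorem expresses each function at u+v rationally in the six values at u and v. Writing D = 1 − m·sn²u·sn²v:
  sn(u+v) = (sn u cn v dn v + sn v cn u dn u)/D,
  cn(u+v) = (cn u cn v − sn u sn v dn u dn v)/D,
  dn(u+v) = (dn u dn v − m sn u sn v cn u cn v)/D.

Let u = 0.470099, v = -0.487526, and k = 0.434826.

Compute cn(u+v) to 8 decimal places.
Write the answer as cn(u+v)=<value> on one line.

cn(u+v)=0.99984816

sn u = 0.4501847898288911, cn u = 0.8929354148014946, dn u = 0.980653422144656
sn v = -0.4653681367874433, cn v = 0.8851172223287622, dn v = 0.97931240762402
m = k² = 0.189073650276
D = 1 − m·sn²u·sn²v = 0.9917013789615016
cn(u+v) = (cn u·cn v − sn u·sn v·dn u·dn v)/D = 0.9915507956371561/0.9917013789615016 = 0.9998481565846937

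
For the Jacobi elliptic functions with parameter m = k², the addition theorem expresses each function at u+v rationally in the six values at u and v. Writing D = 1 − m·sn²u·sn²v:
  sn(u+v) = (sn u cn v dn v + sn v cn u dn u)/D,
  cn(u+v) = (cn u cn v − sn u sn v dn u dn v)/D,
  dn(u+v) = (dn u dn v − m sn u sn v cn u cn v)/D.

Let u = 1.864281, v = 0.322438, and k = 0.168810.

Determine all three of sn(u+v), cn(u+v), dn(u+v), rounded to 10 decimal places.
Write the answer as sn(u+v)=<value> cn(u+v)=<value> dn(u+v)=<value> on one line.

sn(u+v)=0.8271177003 cn(u+v)=-0.5620287447 dn(u+v)=0.9902043491

sn u = 0.9615607104543855, cn u = -0.2745924254426139, dn u = 0.986737995789107
sn v = 0.3167319747522892, cn v = 0.9485150795688571, dn v = 0.9985695888654697
m = k² = 0.0284968161
D = 1 − m·sn²u·sn²v = 0.9973567783910009
sn(u+v) = (sn u·cn v·dn v + sn v·cn u·dn u)/D = 0.8249314449329645/0.9973567783910009 = 0.8271177003116138
cn(u+v) = (cn u·cn v − sn u·sn v·dn u·dn v)/D = -0.5605431781435641/0.9973567783910009 = -0.5620287446663448
dn(u+v) = (dn u·dn v − m·sn u·sn v·cn u·cn v)/D = 0.9875870195847868/0.9973567783910009 = 0.9902043491176996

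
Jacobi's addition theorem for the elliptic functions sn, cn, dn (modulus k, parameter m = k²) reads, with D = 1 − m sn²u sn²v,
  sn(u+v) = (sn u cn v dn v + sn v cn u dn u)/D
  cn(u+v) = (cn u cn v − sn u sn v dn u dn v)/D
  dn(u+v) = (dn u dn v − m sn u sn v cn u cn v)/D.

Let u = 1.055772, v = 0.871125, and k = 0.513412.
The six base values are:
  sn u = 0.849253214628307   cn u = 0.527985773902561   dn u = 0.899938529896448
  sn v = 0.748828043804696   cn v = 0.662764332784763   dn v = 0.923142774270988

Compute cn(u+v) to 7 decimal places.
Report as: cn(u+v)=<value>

cn(u+v)=-0.1996814

m = k² = 0.263591881744
D = 1 − m·sn²u·sn²v = 0.8933967045499287
cn(u+v) = (cn u·cn v − sn u·sn v·dn u·dn v)/D = -0.1783946892677986/0.8933967045499287 = -0.1996813827040804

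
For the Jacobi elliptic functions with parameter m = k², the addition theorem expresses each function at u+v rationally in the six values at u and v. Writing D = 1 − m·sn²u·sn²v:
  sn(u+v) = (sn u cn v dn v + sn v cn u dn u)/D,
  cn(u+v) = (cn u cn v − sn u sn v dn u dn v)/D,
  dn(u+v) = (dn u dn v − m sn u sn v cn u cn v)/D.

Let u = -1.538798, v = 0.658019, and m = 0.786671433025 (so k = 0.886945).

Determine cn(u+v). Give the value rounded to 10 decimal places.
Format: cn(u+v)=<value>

cn(u+v)=0.6930244091

sn u = -0.9434010432353914, cn u = 0.3316541445879657, dn u = 0.5475929835114778
sn v = 0.5844103842493217, cn v = 0.811458256955686, dn v = 0.8551747078663307
m = k² = 0.786671433025
D = 1 − m·sn²u·sn²v = 0.7608766797234974
cn(u+v) = (cn u·cn v − sn u·sn v·dn u·dn v)/D = 0.5273061113572719/0.7608766797234974 = 0.6930244090920161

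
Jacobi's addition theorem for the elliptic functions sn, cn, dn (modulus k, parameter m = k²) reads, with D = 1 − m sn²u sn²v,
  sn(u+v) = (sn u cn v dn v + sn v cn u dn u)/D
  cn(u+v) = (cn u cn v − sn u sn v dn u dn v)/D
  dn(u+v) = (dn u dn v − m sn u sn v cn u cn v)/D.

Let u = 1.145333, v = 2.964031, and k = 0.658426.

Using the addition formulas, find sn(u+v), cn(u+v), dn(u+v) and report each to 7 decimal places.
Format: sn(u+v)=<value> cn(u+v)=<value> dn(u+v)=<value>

sn u = 0.8734209734809666, cn u = 0.4869659157308246, dn u = 0.8180950149769336
sn v = 0.5824411081899693, cn v = -0.8128729024210615, dn v = 0.9235432144018806
m = k² = 0.433524797476
D = 1 − m·sn²u·sn²v = 0.8878071408246399
sn(u+v) = (sn u·cn v·dn v + sn v·cn u·dn u)/D = -0.4236619901226246/0.8878071408246399 = -0.4772004759154178
cn(u+v) = (cn u·cn v − sn u·sn v·dn u·dn v)/D = -0.7801999983494996/0.8878071408246399 = -0.8787944616268919
dn(u+v) = (dn u·dn v − m·sn u·sn v·cn u·cn v)/D = 0.8428454057657529/0.8878071408246399 = 0.949356416510545

sn(u+v)=-0.4772005 cn(u+v)=-0.8787945 dn(u+v)=0.9493564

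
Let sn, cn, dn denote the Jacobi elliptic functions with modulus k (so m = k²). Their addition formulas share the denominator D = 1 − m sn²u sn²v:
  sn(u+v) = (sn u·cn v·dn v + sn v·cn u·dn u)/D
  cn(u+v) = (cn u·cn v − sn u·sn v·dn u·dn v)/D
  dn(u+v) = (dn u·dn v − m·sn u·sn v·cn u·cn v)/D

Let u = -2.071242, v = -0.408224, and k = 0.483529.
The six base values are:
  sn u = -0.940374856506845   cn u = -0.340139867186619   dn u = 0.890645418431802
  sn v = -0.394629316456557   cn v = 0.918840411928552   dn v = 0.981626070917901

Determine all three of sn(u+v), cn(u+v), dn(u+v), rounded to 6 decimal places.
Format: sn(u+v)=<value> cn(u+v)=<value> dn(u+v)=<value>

m = k² = 0.233800293841
D = 1 − m·sn²u·sn²v = 0.9678022324831165
sn(u+v) = (sn u·cn v·dn v + sn v·cn u·dn u)/D = -0.7286277565723652/0.9678022324831165 = -0.7528684395601208
cn(u+v) = (cn u·cn v − sn u·sn v·dn u·dn v)/D = -0.6369793980590161/0.9678022324831165 = -0.6581710360645694
dn(u+v) = (dn u·dn v − m·sn u·sn v·cn u·cn v)/D = 0.9013972251408134/0.9678022324831165 = 0.9313857675530196

sn(u+v)=-0.752868 cn(u+v)=-0.658171 dn(u+v)=0.931386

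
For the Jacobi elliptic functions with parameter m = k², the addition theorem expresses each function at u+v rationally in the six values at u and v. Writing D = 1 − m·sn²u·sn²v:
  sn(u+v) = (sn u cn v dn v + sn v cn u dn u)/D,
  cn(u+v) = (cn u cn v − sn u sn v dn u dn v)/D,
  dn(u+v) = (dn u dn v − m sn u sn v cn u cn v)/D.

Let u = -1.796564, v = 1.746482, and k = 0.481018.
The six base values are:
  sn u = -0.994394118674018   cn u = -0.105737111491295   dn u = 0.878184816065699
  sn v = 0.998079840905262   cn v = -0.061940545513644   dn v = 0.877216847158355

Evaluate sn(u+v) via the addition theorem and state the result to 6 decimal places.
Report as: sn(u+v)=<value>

sn(u+v)=-0.050056

m = k² = 0.231378316324
D = 1 − m·sn²u·sn²v = 0.7720863594975812
sn(u+v) = (sn u·cn v·dn v + sn v·cn u·dn u)/D = -0.03864773326080397/0.7720863594975812 = -0.05005623112672676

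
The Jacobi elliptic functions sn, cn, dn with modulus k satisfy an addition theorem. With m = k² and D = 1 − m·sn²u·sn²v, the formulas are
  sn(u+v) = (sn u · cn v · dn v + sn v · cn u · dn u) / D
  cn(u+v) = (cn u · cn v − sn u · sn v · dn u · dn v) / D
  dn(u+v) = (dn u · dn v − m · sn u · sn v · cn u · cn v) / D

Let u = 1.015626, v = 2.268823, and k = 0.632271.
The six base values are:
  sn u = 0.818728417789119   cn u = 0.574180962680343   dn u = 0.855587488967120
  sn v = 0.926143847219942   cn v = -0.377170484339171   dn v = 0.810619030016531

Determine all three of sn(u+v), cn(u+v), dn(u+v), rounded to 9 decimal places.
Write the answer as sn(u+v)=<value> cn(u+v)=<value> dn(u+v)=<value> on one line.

sn(u+v)=0.265740204 cn(u+v)=-0.964044679 dn(u+v)=0.985783617

m = k² = 0.399766617441
D = 1 − m·sn²u·sn²v = 0.7701507203818223
sn(u+v) = (sn u·cn v·dn v + sn v·cn u·dn u)/D = 0.2046600095631872/0.7701507203818223 = 0.265740204023599
cn(u+v) = (cn u·cn v − sn u·sn v·dn u·dn v)/D = -0.7424597043545433/0.7701507203818223 = -0.9640446794446282
dn(u+v) = (dn u·dn v − m·sn u·sn v·cn u·cn v)/D = 0.7592019623889839/0.7701507203818223 = 0.9857836165011827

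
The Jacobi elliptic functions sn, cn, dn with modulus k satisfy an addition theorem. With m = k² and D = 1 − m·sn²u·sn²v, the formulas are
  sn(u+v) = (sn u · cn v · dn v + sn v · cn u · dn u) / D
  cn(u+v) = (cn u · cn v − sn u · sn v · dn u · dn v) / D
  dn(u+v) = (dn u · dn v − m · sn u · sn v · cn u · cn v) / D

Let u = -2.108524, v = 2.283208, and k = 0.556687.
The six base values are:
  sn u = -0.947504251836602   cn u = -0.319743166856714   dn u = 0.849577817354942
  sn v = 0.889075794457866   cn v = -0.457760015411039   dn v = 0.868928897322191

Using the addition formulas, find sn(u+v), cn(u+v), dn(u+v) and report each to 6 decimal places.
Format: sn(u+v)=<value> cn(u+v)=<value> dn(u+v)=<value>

sn(u+v)=0.173528 cn(u+v)=0.984829 dn(u+v)=0.995323

m = k² = 0.309900415969
D = 1 − m·sn²u·sn²v = 0.7800813467866822
sn(u+v) = (sn u·cn v·dn v + sn v·cn u·dn u)/D = 0.1353656418830256/0.7800813467866822 = 0.1735275973981751
cn(u+v) = (cn u·cn v − sn u·sn v·dn u·dn v)/D = 0.7682467381005405/0.7800813467866822 = 0.9848290069556323
dn(u+v) = (dn u·dn v − m·sn u·sn v·cn u·cn v)/D = 0.7764330857822344/0.7800813467866822 = 0.9953232300458462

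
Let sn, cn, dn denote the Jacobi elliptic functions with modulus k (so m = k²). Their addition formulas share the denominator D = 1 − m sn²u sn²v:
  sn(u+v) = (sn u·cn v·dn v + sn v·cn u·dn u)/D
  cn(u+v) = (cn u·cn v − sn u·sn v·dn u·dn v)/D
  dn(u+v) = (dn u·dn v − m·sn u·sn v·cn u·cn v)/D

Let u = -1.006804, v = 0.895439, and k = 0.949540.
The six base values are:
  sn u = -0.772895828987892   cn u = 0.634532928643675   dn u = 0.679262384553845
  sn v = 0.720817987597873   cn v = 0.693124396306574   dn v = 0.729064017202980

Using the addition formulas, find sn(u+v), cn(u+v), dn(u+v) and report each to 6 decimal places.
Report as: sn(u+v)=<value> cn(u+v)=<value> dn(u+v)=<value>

m = k² = 0.9016262116
D = 1 − m·sn²u·sn²v = 0.7201536239050798
sn(u+v) = (sn u·cn v·dn v + sn v·cn u·dn u)/D = -0.07988614242028544/0.7201536239050798 = -0.1109293069818876
cn(u+v) = (cn u·cn v − sn u·sn v·dn u·dn v)/D = 0.7157090514118324/0.7201536239050798 = 0.993828299482621
dn(u+v) = (dn u·dn v − m·sn u·sn v·cn u·cn v)/D = 0.7161475041481508/0.7201536239050798 = 0.9944371317119734

sn(u+v)=-0.110929 cn(u+v)=0.993828 dn(u+v)=0.994437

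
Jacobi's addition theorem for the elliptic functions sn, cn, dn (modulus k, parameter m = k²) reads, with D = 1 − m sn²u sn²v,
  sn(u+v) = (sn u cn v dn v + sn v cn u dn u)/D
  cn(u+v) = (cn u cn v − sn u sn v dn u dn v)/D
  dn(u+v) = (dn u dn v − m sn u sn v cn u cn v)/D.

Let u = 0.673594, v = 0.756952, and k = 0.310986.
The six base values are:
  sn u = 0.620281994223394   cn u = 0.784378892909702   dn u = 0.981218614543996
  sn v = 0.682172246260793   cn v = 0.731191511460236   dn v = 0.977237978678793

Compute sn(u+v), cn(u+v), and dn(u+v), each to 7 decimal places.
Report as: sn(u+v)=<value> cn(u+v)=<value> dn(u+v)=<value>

sn(u+v)=0.9853150 cn(u+v)=0.1707464 dn(u+v)=0.9518967

m = k² = 0.096712292196
D = 1 − m·sn²u·sn²v = 0.9826839784129294
sn(u+v) = (sn u·cn v·dn v + sn v·cn u·dn u)/D = 0.968253268728042/0.9826839784129294 = 0.9853150046180731
cn(u+v) = (cn u·cn v − sn u·sn v·dn u·dn v)/D = 0.1677897762884401/0.9826839784129294 = 0.1707464250708826
dn(u+v) = (dn u·dn v − m·sn u·sn v·cn u·cn v)/D = 0.9354136173765449/0.9826839784129294 = 0.9518966808508185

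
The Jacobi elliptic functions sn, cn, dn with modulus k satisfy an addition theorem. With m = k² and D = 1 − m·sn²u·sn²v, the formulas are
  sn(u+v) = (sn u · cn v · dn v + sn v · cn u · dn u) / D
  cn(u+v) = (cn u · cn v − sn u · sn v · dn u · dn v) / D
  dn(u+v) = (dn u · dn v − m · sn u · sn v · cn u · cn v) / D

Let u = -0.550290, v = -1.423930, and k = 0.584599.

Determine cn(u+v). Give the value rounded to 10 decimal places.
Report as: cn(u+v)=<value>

cn(u+v)=-0.1901465793

sn u = -0.5153292639840996, cn u = 0.8569922693242957, dn u = 0.9535417277241267
sn v = -0.9671114711710928, cn v = 0.2543529090246159, dn v = 0.8248357718493506
m = k² = 0.341755990801
D = 1 − m·sn²u·sn²v = 0.9151134630596471
cn(u+v) = (cn u·cn v − sn u·sn v·dn u·dn v)/D = -0.174005694685765/0.9151134630596471 = -0.1901465793148574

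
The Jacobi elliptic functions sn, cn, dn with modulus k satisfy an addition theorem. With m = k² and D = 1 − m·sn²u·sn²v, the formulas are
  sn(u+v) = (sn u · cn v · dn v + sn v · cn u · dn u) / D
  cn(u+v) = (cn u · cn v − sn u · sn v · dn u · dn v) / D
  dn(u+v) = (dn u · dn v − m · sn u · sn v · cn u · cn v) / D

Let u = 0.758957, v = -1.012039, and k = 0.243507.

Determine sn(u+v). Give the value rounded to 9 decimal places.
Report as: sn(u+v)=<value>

sn(u+v)=-0.250235872

sn u = 0.6853698594963869, cn u = 0.7281951357252415, dn u = 0.9859751217528603
sn v = -0.8434677245847951, cn v = 0.5371798558990725, dn v = 0.9786801452126001
m = k² = 0.059295659049
D = 1 − m·sn²u·sn²v = 0.9801842807121139
sn(u+v) = (sn u·cn v·dn v + sn v·cn u·dn u)/D = -0.2452772685273179/0.9801842807121139 = -0.2502358723291516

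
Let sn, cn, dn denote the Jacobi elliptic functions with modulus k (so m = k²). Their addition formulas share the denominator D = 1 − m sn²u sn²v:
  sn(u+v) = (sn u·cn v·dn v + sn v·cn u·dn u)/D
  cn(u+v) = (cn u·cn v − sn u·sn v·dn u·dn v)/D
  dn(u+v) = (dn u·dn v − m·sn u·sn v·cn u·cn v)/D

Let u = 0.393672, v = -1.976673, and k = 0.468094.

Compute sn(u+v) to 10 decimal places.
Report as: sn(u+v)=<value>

sn(u+v)=-0.9970859324

sn u = 0.381589424325012, cn u = 0.9243319269847309, dn u = 0.983918185435505
sn v = -0.9631109958800456, cn v = -0.2691044585564252, dn v = 0.8926116099840699
m = k² = 0.219111992836
D = 1 − m·sn²u·sn²v = 0.9704054670198744
sn(u+v) = (sn u·cn v·dn v + sn v·cn u·dn u)/D = -0.9675776399181443/0.9704054670198744 = -0.9970859324294469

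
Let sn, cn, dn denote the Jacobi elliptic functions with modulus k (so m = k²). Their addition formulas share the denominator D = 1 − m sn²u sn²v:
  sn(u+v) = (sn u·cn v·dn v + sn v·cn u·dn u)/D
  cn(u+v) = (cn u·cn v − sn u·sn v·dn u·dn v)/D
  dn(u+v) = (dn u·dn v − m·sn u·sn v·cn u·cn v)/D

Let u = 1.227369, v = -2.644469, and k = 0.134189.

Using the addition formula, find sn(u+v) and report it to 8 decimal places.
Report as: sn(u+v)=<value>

sn(u+v)=-0.98732306

sn u = 0.940218334443191, cn u = 0.3405722883278553, dn u = 0.9920090214754545
sn v = -0.489076152120996, cn v = -0.8722410890496505, dn v = 0.9978441169045521
m = k² = 0.018006687721
D = 1 − m·sn²u·sn²v = 0.9961924620751874
sn(u+v) = (sn u·cn v·dn v + sn v·cn u·dn u)/D = -0.9835637912715273/0.9961924620751874 = -0.9873230612713601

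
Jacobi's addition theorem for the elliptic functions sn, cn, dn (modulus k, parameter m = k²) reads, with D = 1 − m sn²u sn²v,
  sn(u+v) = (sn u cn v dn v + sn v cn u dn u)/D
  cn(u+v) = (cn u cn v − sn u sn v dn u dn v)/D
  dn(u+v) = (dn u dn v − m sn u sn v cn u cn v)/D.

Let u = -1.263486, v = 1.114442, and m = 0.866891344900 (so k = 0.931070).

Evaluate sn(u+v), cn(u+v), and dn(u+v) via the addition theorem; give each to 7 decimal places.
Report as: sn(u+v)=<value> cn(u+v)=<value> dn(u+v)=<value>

sn(u+v)=-0.1480223 cn(u+v)=0.9889840 dn(u+v)=0.9904574

sn u = -0.8684429610366652, cn u = 0.4957890916769642, dn u = 0.5883846215234118
sn v = 0.8192357892180296, cn v = 0.5734568176108051, dn v = 0.6466747507500204
m = k² = 0.8668913449
D = 1 − m·sn²u·sn²v = 0.5612015354723428
sn(u+v) = (sn u·cn v·dn v + sn v·cn u·dn u)/D = -0.08307032270930585/0.5612015354723428 = -0.148022265547418
cn(u+v) = (cn u·cn v − sn u·sn v·dn u·dn v)/D = 0.5550193554295985/0.5612015354723428 = 0.9889840286385871
dn(u+v) = (dn u·dn v − m·sn u·sn v·cn u·cn v)/D = 0.5558462241824621/0.5612015354723428 = 0.9904574186787045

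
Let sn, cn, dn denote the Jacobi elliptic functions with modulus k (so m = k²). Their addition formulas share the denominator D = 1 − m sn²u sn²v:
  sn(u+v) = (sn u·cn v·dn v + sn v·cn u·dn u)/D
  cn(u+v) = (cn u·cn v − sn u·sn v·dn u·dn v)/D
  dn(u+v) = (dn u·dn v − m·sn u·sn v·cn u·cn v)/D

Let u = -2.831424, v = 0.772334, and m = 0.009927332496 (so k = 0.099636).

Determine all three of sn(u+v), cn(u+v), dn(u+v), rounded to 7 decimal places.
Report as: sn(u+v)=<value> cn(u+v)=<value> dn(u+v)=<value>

sn(u+v)=-0.8860039 cn(u+v)=-0.4636777 dn(u+v)=0.9960959

sn u = -0.3126268654708396, cn u = -0.9498760145334114, dn u = 0.9995147555833476
sn v = 0.697324430695402, cn v = 0.7167556336404573, dn v = 0.9975834410128286
m = k² = 0.009927332496
D = 1 − m·sn²u·sn²v = 0.9995282032745989
sn(u+v) = (sn u·cn v·dn v + sn v·cn u·dn u)/D = -0.8855859104751499/0.9995282032745989 = -0.8860039242252919
cn(u+v) = (cn u·cn v − sn u·sn v·dn u·dn v)/D = -0.4634589780220552/0.9995282032745989 = -0.4636777396612687
dn(u+v) = (dn u·dn v − m·sn u·sn v·cn u·cn v)/D = 0.9956259315046325/0.9995282032745989 = 0.9960958862819658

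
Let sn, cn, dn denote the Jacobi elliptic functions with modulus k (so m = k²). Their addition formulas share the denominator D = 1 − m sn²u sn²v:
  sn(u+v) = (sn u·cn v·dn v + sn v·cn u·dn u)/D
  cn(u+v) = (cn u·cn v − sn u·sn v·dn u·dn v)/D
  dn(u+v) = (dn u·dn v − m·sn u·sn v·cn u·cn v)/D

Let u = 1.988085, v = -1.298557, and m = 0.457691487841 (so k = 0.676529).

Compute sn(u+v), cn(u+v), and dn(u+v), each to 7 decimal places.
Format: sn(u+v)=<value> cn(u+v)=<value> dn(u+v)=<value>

sn u = 0.9922976659991106, cn u = -0.1238763175619841, dn u = 0.7411693089939284
sn v = -0.9242928518357832, cn v = 0.3816840631271822, dn v = 0.7803757139224744
m = k² = 0.457691487841
D = 1 − m·sn²u·sn²v = 0.614986494546192
sn(u+v) = (sn u·cn v·dn v + sn v·cn u·dn u)/D = 0.3804251790757109/0.614986494546192 = 0.6185911112673012
cn(u+v) = (cn u·cn v − sn u·sn v·dn u·dn v)/D = 0.483202930040192/0.614986494546192 = 0.7857130755314471
dn(u+v) = (dn u·dn v − m·sn u·sn v·cn u·cn v)/D = 0.558542530384668/0.614986494546192 = 0.9082191809705108

sn(u+v)=0.6185911 cn(u+v)=0.7857131 dn(u+v)=0.9082192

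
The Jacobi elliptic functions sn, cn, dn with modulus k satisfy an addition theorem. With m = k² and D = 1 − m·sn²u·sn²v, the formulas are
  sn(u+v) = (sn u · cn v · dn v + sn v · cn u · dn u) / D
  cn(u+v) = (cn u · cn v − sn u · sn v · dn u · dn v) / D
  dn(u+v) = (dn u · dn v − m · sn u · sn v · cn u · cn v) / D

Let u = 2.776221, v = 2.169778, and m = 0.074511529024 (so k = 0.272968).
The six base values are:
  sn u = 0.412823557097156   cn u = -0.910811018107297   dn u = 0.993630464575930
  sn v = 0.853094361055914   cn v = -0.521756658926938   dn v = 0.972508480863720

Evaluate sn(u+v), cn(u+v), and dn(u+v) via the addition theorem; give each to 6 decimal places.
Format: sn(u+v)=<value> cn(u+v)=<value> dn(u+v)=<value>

sn(u+v)=-0.990686 cn(u+v)=0.136166 dn(u+v)=0.962741

m = k² = 0.074511529024
D = 1 − m·sn²u·sn²v = 0.9907584128934617
sn(u+v) = (sn u·cn v·dn v + sn v·cn u·dn u)/D = -0.981530512190838/0.9907584128934617 = -0.9906860233710516
cn(u+v) = (cn u·cn v − sn u·sn v·dn u·dn v)/D = 0.1349076956943613/0.9907584128934617 = 0.1361660864431824
dn(u+v) = (dn u·dn v − m·sn u·sn v·cn u·cn v)/D = 0.9538436275033577/0.9907584128934617 = 0.9627408812181608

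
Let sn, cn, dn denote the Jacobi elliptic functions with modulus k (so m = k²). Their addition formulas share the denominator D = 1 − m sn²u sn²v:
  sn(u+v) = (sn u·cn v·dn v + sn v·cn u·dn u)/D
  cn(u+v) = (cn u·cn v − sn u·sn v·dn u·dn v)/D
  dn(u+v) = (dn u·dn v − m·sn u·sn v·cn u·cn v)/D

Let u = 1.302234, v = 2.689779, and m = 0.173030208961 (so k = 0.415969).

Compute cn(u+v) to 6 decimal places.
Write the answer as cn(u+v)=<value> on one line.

sn u = 0.9511327388037829, cn u = 0.3087823070961399, dn u = 0.9184049314640462
sn v = 0.5620921058476544, cn v = -0.8270746426676067, dn v = 0.972281611427107
m = k² = 0.173030208961
D = 1 − m·sn²u·sn²v = 0.9505439797314399
cn(u+v) = (cn u·cn v − sn u·sn v·dn u·dn v)/D = -0.7327777513044842/0.9505439797314399 = -0.7709035740897734

cn(u+v)=-0.770904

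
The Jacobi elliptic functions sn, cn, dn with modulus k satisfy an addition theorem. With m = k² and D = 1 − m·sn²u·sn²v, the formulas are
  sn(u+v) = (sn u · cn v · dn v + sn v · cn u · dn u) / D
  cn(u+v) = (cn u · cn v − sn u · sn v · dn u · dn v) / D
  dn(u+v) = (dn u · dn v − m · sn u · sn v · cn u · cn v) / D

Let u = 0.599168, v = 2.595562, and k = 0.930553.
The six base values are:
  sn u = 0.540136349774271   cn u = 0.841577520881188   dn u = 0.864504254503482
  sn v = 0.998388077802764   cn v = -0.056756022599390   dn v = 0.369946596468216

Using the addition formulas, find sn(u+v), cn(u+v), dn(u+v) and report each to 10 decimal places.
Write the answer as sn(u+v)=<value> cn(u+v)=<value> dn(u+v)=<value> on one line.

m = k² = 0.865928885809
D = 1 − m·sn²u·sn²v = 0.7481813971686812
sn(u+v) = (sn u·cn v·dn v + sn v·cn u·dn u)/D = 0.7150335180922364/0.7481813971686812 = 0.9556953979317244
cn(u+v) = (cn u·cn v − sn u·sn v·dn u·dn v)/D = -0.2202327656683251/0.7481813971686812 = -0.2943574466055222
dn(u+v) = (dn u·dn v − m·sn u·sn v·cn u·cn v)/D = 0.3421248349977487/0.7481813971686812 = 0.4572752494147017

sn(u+v)=0.9556953979 cn(u+v)=-0.2943574466 dn(u+v)=0.4572752494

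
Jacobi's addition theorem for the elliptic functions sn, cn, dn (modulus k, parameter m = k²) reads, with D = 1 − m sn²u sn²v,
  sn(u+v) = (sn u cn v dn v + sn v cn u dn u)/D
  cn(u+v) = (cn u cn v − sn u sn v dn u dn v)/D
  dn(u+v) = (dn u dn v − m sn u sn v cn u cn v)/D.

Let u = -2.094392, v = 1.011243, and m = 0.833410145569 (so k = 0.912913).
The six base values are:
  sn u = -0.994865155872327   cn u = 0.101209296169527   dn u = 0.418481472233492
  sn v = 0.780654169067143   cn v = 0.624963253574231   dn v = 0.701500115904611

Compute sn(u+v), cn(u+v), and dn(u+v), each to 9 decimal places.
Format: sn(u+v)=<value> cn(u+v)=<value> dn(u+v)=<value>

sn(u+v)=-0.810562225 cn(u+v)=0.585652524 dn(u+v)=0.672636801

m = k² = 0.833410145569
D = 1 − m·sn²u·sn²v = 0.4973049709574515
sn(u+v) = (sn u·cn v·dn v + sn v·cn u·dn u)/D = -0.4030966238643343/0.4973049709574515 = -0.8105622252041042
cn(u+v) = (cn u·cn v − sn u·sn v·dn u·dn v)/D = 0.2912479115258461/0.4973049709574515 = 0.5856525241746773
dn(u+v) = (dn u·dn v − m·sn u·sn v·cn u·cn v)/D = 0.3345056247890174/0.4973049709574515 = 0.672636801005629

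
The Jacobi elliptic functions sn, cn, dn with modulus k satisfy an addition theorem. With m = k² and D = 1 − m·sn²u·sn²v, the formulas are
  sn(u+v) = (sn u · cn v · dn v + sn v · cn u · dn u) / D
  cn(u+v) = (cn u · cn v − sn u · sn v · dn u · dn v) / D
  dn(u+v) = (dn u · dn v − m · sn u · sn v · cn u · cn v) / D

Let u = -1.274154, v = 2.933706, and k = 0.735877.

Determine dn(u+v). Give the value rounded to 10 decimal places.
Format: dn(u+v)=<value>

sn u = -0.9082952219763553, cn u = 0.4183297619521273, dn u = 0.7438078010191145
sn v = 0.7180084286464253, cn v = -0.6960344074775982, dn v = 0.849016777175554
m = k² = 0.541514959129
D = 1 − m·sn²u·sn²v = 0.7696842688387814
dn(u+v) = (dn u·dn v − m·sn u·sn v·cn u·cn v)/D = 0.5286760912543898/0.7696842688387814 = 0.6868739724302805

dn(u+v)=0.6868739724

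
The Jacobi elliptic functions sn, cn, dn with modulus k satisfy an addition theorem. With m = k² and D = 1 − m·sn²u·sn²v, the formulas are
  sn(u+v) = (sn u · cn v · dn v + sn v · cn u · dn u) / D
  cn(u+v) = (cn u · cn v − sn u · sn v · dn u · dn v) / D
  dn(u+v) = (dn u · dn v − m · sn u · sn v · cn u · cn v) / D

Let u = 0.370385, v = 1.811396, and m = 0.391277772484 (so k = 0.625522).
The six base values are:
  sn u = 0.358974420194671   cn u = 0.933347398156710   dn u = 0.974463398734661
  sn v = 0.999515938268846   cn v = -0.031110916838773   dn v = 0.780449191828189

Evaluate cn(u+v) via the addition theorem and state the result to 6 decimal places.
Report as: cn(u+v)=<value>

m = k² = 0.391277772484
D = 1 − m·sn²u·sn²v = 0.9496277174939779
cn(u+v) = (cn u·cn v − sn u·sn v·dn u·dn v)/D = -0.3019120698978823/0.9496277174939779 = -0.3179267668119606

cn(u+v)=-0.317927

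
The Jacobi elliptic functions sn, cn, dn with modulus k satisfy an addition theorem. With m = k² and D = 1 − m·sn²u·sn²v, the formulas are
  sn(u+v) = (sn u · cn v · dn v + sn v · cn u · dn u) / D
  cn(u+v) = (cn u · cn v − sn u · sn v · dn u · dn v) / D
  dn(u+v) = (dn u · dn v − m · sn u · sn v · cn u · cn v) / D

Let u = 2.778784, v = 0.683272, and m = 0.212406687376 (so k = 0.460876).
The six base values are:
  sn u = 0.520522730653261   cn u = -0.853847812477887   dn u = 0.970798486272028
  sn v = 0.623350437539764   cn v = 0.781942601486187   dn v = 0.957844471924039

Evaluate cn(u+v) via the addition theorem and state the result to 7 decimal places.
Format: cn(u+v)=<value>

cn(u+v)=-0.9915475

m = k² = 0.212406687376
D = 1 − m·sn²u·sn²v = 0.9776379238513463
cn(u+v) = (cn u·cn v − sn u·sn v·dn u·dn v)/D = -0.9693743917876615/0.9776379238513463 = -0.9915474514008917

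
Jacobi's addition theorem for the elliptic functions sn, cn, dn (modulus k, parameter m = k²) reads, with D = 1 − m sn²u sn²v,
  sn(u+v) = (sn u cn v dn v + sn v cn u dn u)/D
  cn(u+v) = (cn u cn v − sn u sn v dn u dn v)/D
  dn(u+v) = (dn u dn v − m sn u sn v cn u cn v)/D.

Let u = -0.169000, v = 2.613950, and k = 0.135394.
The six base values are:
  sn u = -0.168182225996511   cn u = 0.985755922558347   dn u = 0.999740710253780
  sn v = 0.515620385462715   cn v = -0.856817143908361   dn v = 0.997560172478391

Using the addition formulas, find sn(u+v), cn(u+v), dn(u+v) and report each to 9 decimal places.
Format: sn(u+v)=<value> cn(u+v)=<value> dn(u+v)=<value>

m = k² = 0.018331535236
D = 1 − m·sn²u·sn²v = 0.9998621460581479
sn(u+v) = (sn u·cn v·dn v + sn v·cn u·dn u)/D = 0.6518938899832509/0.9998621460581479 = 0.6519837685157644
cn(u+v) = (cn u·cn v − sn u·sn v·dn u·dn v)/D = -0.7581283976494418/0.9998621460581479 = -0.7582329230467259
dn(u+v) = (dn u·dn v − m·sn u·sn v·cn u·cn v)/D = 0.9959588537919836/0.9998621460581479 = 0.9960961695754234

sn(u+v)=0.651983769 cn(u+v)=-0.758232923 dn(u+v)=0.996096170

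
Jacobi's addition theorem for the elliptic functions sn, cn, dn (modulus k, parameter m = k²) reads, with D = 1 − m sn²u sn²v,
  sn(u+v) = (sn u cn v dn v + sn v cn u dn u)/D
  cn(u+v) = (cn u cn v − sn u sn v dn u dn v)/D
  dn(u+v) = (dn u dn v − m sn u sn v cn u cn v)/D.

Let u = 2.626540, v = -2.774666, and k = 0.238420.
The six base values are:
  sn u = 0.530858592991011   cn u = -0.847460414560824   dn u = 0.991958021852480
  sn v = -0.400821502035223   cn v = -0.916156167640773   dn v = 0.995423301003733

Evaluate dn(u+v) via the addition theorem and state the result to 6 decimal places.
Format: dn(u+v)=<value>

m = k² = 0.0568440964
D = 1 − m·sn²u·sn²v = 0.9974263760291421
dn(u+v) = (dn u·dn v − m·sn u·sn v·cn u·cn v)/D = 0.9968089625103527/0.9974263760291421 = 0.9993809933909634

dn(u+v)=0.999381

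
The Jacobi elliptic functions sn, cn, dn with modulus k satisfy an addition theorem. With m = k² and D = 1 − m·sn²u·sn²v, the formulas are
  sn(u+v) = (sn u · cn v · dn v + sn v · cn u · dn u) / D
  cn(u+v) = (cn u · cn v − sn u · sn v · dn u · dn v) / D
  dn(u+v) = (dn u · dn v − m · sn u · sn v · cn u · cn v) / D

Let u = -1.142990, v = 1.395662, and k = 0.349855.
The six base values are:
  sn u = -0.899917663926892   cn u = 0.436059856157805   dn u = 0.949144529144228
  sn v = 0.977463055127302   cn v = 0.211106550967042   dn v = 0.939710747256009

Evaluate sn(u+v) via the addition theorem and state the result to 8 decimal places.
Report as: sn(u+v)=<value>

m = k² = 0.122398521025
D = 1 − m·sn²u·sn²v = 0.9052929245338157
sn(u+v) = (sn u·cn v·dn v + sn v·cn u·dn u)/D = 0.2260312983339028/0.9052929245338157 = 0.2496775266970064

sn(u+v)=0.24967753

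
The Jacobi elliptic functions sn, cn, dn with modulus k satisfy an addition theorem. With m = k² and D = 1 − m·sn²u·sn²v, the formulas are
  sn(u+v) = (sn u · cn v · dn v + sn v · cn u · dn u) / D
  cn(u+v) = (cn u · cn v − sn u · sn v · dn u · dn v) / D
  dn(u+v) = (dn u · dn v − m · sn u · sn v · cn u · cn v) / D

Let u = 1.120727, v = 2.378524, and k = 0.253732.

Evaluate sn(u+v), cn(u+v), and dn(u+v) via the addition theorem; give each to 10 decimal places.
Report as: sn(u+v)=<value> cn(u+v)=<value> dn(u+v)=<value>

sn u = 0.8952528476269288, cn u = 0.4455584572375157, dn u = 0.9738587813540615
sn v = 0.724605410846776, cn v = -0.6891639852542898, dn v = 0.9829532672839861
m = k² = 0.064379927824
D = 1 − m·sn²u·sn²v = 0.972907751336093
sn(u+v) = (sn u·cn v·dn v + sn v·cn u·dn u)/D = -0.2920443248155514/0.972907751336093 = -0.3001767890270041
cn(u+v) = (cn u·cn v − sn u·sn v·dn u·dn v)/D = -0.9280407345331786/0.972907751336093 = -0.9538835858370965
dn(u+v) = (dn u·dn v − m·sn u·sn v·cn u·cn v)/D = 0.9700817160416848/0.972907751336093 = 0.9970952690113455

sn(u+v)=-0.3001767890 cn(u+v)=-0.9538835858 dn(u+v)=0.9970952690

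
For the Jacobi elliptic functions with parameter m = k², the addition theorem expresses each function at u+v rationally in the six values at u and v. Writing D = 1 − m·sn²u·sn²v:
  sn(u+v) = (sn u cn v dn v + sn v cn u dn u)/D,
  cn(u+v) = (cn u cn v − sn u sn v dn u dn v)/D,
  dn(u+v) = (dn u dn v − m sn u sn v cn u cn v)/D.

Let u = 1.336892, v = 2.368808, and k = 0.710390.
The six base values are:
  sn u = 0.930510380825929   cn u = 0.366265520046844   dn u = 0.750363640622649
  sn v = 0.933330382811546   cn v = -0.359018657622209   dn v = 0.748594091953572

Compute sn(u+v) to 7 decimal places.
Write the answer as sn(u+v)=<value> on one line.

sn(u+v)=0.0103753

m = k² = 0.5046539521
D = 1 − m·sn²u·sn²v = 0.6193665677441525
sn(u+v) = (sn u·cn v·dn v + sn v·cn u·dn u)/D = 0.006426094544423561/0.6193665677441525 = 0.010375268668163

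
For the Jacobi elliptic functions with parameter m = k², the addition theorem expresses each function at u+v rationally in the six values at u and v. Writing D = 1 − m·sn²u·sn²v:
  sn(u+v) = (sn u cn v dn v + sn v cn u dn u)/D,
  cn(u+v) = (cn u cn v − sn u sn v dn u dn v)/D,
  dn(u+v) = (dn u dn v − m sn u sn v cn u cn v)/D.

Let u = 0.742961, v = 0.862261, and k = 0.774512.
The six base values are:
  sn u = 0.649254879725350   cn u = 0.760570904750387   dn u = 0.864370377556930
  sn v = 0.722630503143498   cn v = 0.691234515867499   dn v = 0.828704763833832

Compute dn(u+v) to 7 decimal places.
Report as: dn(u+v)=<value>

dn(u+v)=0.6548086

m = k² = 0.599868838144
D = 1 − m·sn²u·sn²v = 0.8679558010674743
dn(u+v) = (dn u·dn v − m·sn u·sn v·cn u·cn v)/D = 0.5683449145182731/0.8679558010674743 = 0.6548085902753133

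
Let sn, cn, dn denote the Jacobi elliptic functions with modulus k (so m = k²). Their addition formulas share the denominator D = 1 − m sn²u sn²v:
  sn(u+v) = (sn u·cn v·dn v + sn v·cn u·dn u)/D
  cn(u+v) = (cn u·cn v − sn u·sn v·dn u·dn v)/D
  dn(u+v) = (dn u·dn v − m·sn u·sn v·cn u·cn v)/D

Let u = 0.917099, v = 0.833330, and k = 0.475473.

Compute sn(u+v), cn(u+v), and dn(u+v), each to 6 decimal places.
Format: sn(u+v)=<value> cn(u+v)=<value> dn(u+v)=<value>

sn(u+v)=0.997681 cn(u+v)=-0.068067 dn(u+v)=0.880325

sn u = 0.7787288917585148, cn u = 0.6273605925945264, dn u = 0.9289263446942126
sn v = 0.727335080006825, cn v = 0.6862825084405586, dn v = 0.9382978531761067
m = k² = 0.226074573729
D = 1 − m·sn²u·sn²v = 0.9274740601821724
sn(u+v) = (sn u·cn v·dn v + sn v·cn u·dn u)/D = 0.9253230219929769/0.9274740601821724 = 0.9976807564960113
cn(u+v) = (cn u·cn v − sn u·sn v·dn u·dn v)/D = -0.063130319820105/0.9274740601821724 = -0.06806693850575733
dn(u+v) = (dn u·dn v − m·sn u·sn v·cn u·cn v)/D = 0.8164789963708512/0.9274740601821724 = 0.8803254251773685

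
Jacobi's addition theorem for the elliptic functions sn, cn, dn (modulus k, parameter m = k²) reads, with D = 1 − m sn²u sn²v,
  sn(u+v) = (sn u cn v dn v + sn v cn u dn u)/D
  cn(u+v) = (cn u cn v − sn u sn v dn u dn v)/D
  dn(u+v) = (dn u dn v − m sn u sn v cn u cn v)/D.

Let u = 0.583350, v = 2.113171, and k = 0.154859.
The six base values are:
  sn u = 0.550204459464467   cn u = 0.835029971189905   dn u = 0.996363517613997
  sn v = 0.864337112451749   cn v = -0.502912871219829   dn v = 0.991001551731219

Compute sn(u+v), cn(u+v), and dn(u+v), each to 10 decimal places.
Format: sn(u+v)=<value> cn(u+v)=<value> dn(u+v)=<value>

m = k² = 0.023981309881
D = 1 − m·sn²u·sn²v = 0.9945764027116339
sn(u+v) = (sn u·cn v·dn v + sn v·cn u·dn u)/D = 0.4449077827244661/0.9945764027116339 = 0.4473339418786332
cn(u+v) = (cn u·cn v − sn u·sn v·dn u·dn v)/D = -0.8895163212117097/0.9945764027116339 = -0.8943670076894181
dn(u+v) = (dn u·dn v − m·sn u·sn v·cn u·cn v)/D = 0.9921871244703469/0.9945764027116339 = 0.9975976926108715

sn(u+v)=0.4473339419 cn(u+v)=-0.8943670077 dn(u+v)=0.9975976926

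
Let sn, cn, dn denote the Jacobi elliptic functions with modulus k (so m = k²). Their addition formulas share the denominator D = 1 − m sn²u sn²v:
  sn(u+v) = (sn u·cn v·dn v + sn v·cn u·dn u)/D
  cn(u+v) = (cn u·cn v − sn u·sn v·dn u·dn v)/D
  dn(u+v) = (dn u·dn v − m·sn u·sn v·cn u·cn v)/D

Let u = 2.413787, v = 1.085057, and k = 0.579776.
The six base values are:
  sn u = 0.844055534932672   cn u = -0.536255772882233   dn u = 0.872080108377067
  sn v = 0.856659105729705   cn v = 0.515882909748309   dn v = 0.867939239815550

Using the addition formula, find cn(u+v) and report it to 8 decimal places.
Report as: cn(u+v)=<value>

cn(u+v)=-0.99962092

m = k² = 0.336140210176
D = 1 − m·sn²u·sn²v = 0.8242567787062232
cn(u+v) = (cn u·cn v − sn u·sn v·dn u·dn v)/D = -0.8239443233652133/0.8242567787062232 = -0.9996209247541764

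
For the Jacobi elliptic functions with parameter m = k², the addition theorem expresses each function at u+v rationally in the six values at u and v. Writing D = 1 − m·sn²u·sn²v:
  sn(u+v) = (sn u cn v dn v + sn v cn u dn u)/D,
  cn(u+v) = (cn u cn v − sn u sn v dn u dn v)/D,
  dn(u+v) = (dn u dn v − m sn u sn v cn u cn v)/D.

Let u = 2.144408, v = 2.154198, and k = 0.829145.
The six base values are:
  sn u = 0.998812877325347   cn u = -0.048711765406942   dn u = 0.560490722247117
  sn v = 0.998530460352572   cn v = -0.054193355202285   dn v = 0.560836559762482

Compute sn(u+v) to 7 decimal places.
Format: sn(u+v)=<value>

sn(u+v)=-0.1822468

m = k² = 0.687481431025
D = 1 − m·sn²u·sn²v = 0.3161641365756621
sn(u+v) = (sn u·cn v·dn v + sn v·cn u·dn u)/D = -0.05761990442378724/0.3161641365756621 = -0.1822468071422075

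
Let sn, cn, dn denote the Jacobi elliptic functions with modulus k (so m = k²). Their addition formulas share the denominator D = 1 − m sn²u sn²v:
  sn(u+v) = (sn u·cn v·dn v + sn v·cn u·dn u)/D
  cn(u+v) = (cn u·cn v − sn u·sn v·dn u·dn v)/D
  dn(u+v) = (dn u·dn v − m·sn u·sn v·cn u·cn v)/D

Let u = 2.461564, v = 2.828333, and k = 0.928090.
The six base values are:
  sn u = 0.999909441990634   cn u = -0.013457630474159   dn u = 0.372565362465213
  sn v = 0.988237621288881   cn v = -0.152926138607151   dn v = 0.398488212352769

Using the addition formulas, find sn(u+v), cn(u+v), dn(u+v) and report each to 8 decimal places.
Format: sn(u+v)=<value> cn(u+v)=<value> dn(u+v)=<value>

m = k² = 0.8613510481
D = 1 − m·sn²u·sn²v = 0.1589452045745356
sn(u+v) = (sn u·cn v·dn v + sn v·cn u·dn u)/D = -0.06588861726577403/0.1589452045745356 = -0.4145366791162062
cn(u+v) = (cn u·cn v − sn u·sn v·dn u·dn v)/D = -0.1446453185279266/0.1589452045745356 = -0.910032604727604
dn(u+v) = (dn u·dn v − m·sn u·sn v·cn u·cn v)/D = 0.1467112341898221/0.1589452045745356 = 0.923030264313658

sn(u+v)=-0.41453668 cn(u+v)=-0.91003260 dn(u+v)=0.92303026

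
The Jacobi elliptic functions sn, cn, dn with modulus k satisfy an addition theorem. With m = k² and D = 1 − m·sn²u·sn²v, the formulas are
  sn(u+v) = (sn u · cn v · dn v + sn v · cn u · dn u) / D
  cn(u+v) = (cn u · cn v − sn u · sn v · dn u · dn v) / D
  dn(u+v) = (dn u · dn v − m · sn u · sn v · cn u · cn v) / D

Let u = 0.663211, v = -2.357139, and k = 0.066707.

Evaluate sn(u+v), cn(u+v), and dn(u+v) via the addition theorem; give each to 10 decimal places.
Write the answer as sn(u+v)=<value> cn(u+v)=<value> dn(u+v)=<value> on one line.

sn(u+v)=-0.9926750467 cn(u+v)=-0.1208149479 dn(u+v)=0.9978051548

sn u = 0.6154942500093141, cn u = 0.7881413757730728, dn u = 0.9991567740436715
sn v = -0.7086880955684355, cn v = -0.7055219225506633, dn v = 0.9988819378360528
m = k² = 0.004449823849
D = 1 − m·sn²u·sn²v = 0.999153355493669
sn(u+v) = (sn u·cn v·dn v + sn v·cn u·dn u)/D = -0.9918346038355274/0.999153355493669 = -0.9926750467103966
cn(u+v) = (cn u·cn v − sn u·sn v·dn u·dn v)/D = -0.1207126605981351/0.999153355493669 = -0.1208149479100658
dn(u+v) = (dn u·dn v − m·sn u·sn v·cn u·cn v)/D = 0.9969603685243664/0.999153355493669 = 0.9978051547770472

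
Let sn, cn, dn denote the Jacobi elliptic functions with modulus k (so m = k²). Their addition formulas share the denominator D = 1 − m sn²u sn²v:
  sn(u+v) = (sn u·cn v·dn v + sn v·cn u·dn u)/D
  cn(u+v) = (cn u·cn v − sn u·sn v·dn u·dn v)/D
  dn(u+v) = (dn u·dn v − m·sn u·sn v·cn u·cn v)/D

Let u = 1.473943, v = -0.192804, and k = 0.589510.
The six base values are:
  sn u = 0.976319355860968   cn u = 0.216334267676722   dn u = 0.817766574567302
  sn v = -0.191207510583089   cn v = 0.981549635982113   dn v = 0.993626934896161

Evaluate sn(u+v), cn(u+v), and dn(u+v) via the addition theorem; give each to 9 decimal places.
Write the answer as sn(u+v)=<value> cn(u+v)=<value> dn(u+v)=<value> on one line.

sn(u+v)=0.929630516 cn(u+v)=0.368493017 dn(u+v)=0.836460980

m = k² = 0.3475220401
D = 1 − m·sn²u·sn²v = 0.987889110366043
sn(u+v) = (sn u·cn v·dn v + sn v·cn u·dn u)/D = 0.9183718633029134/0.987889110366043 = 0.929630515881108
cn(u+v) = (cn u·cn v − sn u·sn v·dn u·dn v)/D = 0.3640302392293075/0.987889110366043 = 0.3684930174950742
dn(u+v) = (dn u·dn v − m·sn u·sn v·cn u·cn v)/D = 0.826330693517344/0.987889110366043 = 0.8364609801308199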